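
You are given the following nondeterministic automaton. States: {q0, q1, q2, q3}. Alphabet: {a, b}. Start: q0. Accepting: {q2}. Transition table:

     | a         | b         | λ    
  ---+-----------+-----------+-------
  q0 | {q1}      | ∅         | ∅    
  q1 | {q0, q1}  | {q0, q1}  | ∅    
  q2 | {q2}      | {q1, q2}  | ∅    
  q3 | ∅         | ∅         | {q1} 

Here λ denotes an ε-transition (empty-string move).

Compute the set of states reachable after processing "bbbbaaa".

∅

Start in {q0}.
Read 'b': {q0} → ∅.
The set is empty and remains empty for the remaining 6 symbols.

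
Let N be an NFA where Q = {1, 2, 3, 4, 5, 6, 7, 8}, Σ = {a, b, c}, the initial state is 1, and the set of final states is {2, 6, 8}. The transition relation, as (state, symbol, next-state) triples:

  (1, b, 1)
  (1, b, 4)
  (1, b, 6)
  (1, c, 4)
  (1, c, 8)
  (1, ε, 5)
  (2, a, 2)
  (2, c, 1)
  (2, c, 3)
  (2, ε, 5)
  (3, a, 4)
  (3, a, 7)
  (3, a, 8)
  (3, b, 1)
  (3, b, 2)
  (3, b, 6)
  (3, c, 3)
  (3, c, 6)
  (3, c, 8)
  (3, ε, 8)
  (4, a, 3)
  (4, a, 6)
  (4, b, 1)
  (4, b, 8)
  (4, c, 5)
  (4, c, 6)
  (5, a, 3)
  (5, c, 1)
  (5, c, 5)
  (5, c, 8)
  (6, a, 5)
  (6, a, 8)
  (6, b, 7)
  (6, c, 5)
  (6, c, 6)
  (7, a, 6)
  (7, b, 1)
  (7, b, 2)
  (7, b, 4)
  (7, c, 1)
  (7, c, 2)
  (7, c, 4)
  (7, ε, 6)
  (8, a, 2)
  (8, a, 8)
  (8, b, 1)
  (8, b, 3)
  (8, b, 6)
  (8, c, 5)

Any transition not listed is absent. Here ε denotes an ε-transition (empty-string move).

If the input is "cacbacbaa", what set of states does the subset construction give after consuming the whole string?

Start: ε-closure({1}) = {1, 5}.
Read 'c': 1→{4, 8}, 5→{1, 5, 8}; now {1, 4, 5, 8}.
Read 'a': 1→∅, 4→{3, 6}, 5→{3}, 8→{2, 8}; union {2, 3, 6, 8}; ε-closure = {2, 3, 5, 6, 8}.
Read 'c': 2→{1, 3}, 3→{3, 6, 8}, 5→{1, 5, 8}, 6→{5, 6}, 8→{5}; now {1, 3, 5, 6, 8}.
Read 'b': 1→{1, 4, 6}, 3→{1, 2, 6}, 5→∅, 6→{7}, 8→{1, 3, 6}; union {1, 2, 3, 4, 6, 7}; ε-closure = {1, 2, 3, 4, 5, 6, 7, 8}.
Read 'a': 1→∅, 2→{2}, 3→{4, 7, 8}, 4→{3, 6}, 5→{3}, 6→{5, 8}, 7→{6}, 8→{2, 8}; now {2, 3, 4, 5, 6, 7, 8}.
Read 'c': 2→{1, 3}, 3→{3, 6, 8}, 4→{5, 6}, 5→{1, 5, 8}, 6→{5, 6}, 7→{1, 2, 4}, 8→{5}; now {1, 2, 3, 4, 5, 6, 8}.
Read 'b': 1→{1, 4, 6}, 2→∅, 3→{1, 2, 6}, 4→{1, 8}, 5→∅, 6→{7}, 8→{1, 3, 6}; union {1, 2, 3, 4, 6, 7, 8}; ε-closure = {1, 2, 3, 4, 5, 6, 7, 8}.
Read 'a': 1→∅, 2→{2}, 3→{4, 7, 8}, 4→{3, 6}, 5→{3}, 6→{5, 8}, 7→{6}, 8→{2, 8}; now {2, 3, 4, 5, 6, 7, 8}.
Read 'a': 2→{2}, 3→{4, 7, 8}, 4→{3, 6}, 5→{3}, 6→{5, 8}, 7→{6}, 8→{2, 8}; now {2, 3, 4, 5, 6, 7, 8}.

{2, 3, 4, 5, 6, 7, 8}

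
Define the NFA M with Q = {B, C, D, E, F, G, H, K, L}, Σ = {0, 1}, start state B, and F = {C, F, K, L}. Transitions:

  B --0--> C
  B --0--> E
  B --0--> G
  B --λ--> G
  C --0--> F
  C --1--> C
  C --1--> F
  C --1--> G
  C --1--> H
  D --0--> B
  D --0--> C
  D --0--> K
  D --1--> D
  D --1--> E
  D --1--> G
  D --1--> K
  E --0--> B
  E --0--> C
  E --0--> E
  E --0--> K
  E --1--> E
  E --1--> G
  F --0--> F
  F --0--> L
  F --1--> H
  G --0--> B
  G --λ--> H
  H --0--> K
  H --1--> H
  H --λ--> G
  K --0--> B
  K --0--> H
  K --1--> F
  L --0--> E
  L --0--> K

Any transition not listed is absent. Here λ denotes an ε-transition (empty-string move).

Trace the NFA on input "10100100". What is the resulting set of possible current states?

{B, C, E, F, G, H, K, L}

Start: ε-closure({B}) = {B, G, H}.
Read '1': {B, G, H} → {G, H}.
Read '0': {G, H} → {B, G, H, K}.
Read '1': {B, G, H, K} → {F, G, H}.
Read '0': {F, G, H} → {B, F, G, H, K, L}.
Read '0': {B, F, G, H, K, L} → {B, C, E, F, G, H, K, L}.
Read '1': {B, C, E, F, G, H, K, L} → {C, E, F, G, H}.
Read '0': {C, E, F, G, H} → {B, C, E, F, G, H, K, L}.
Read '0': {B, C, E, F, G, H, K, L} → {B, C, E, F, G, H, K, L}.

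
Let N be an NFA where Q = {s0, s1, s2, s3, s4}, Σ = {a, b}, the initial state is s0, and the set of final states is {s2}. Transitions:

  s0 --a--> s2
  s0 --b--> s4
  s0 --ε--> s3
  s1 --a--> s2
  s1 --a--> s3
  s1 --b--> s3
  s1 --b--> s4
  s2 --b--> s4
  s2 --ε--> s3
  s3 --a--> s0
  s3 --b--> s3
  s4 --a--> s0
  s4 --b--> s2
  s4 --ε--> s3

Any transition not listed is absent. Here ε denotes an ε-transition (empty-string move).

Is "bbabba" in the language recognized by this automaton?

Start: ε-closure({s0}) = {s0, s3}.
Read 'b': {s0, s3} → {s3, s4}.
Read 'b': {s3, s4} → {s2, s3}.
Read 'a': {s2, s3} → {s0, s3}.
Read 'b': {s0, s3} → {s3, s4}.
Read 'b': {s3, s4} → {s2, s3}.
Read 'a': {s2, s3} → {s0, s3}.
The final set {s0, s3} contains no accepting state.

No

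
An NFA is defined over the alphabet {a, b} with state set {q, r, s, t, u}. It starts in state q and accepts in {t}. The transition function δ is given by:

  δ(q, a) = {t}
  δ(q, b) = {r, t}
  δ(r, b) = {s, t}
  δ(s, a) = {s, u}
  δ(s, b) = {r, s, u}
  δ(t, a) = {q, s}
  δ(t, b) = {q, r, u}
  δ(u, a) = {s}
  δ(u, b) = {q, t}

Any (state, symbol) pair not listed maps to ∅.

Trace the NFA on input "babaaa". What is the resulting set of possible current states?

Start in {q}.
Read 'b': {q} → {r, t}.
Read 'a': {r, t} → {q, s}.
Read 'b': {q, s} → {r, s, t, u}.
Read 'a': {r, s, t, u} → {q, s, u}.
Read 'a': {q, s, u} → {s, t, u}.
Read 'a': {s, t, u} → {q, s, u}.

{q, s, u}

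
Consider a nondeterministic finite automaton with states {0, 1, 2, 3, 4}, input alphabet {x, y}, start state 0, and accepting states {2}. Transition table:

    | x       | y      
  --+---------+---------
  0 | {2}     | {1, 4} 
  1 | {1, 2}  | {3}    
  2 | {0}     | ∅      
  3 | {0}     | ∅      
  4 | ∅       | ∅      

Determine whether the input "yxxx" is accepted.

Yes

Start in {0}.
Read 'y': 0→{1, 4}; now {1, 4}.
Read 'x': 1→{1, 2}, 4→∅; now {1, 2}.
Read 'x': 1→{1, 2}, 2→{0}; now {0, 1, 2}.
Read 'x': 0→{2}, 1→{1, 2}, 2→{0}; now {0, 1, 2}.
The final set {0, 1, 2} contains the accepting state 2.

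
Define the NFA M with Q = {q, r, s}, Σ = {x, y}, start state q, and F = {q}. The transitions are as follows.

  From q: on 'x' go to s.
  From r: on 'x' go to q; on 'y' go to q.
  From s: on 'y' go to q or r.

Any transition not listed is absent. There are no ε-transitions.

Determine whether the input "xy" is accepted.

Yes

Start in {q}.
Read 'x': q→{s}; now {s}.
Read 'y': s→{q, r}; now {q, r}.
The final set {q, r} contains the accepting state q.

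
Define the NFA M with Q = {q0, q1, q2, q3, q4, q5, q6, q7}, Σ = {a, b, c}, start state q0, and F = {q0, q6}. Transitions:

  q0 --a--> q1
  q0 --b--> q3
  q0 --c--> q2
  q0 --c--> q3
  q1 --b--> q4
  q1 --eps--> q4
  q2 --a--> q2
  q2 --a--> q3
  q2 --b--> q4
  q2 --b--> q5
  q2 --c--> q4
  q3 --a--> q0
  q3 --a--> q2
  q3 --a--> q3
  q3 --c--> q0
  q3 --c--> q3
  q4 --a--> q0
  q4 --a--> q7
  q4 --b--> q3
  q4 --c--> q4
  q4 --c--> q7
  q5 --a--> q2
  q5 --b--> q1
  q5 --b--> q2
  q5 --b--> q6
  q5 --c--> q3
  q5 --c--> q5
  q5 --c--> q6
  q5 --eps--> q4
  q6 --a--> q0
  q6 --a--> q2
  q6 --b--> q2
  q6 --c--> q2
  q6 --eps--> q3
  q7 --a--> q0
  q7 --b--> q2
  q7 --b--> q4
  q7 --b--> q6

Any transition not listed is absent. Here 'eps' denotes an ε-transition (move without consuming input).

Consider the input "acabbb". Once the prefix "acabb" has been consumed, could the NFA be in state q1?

No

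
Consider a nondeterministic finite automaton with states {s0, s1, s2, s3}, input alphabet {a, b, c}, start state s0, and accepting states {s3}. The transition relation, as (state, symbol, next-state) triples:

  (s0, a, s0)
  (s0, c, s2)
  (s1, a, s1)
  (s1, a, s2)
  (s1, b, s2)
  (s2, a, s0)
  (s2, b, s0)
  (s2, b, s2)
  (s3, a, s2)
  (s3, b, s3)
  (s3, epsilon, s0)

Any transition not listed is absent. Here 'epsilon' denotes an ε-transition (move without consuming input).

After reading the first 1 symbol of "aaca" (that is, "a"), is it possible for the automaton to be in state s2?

Start in {s0}.
Read 'a': {s0} → {s0}.
State s2 is not in {s0}.

No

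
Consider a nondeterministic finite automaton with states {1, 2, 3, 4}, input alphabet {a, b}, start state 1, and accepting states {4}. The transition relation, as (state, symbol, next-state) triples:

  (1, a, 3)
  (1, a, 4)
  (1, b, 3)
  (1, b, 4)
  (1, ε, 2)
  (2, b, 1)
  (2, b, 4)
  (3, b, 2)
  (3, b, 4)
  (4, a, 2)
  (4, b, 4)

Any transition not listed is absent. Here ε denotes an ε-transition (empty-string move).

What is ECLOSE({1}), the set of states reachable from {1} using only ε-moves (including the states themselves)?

{1, 2}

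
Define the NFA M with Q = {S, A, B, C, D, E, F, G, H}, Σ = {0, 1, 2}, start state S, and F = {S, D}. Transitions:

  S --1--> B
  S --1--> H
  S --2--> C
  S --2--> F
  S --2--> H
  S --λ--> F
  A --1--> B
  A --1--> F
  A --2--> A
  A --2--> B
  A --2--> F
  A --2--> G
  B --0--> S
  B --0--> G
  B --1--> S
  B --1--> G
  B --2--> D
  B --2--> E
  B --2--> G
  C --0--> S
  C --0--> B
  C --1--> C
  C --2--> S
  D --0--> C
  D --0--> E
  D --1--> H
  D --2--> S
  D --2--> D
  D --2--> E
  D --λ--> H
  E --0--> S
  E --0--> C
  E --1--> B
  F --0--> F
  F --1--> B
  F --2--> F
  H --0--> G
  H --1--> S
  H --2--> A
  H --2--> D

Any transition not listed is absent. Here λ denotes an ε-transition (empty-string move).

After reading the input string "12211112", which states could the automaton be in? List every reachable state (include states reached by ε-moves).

{A, C, D, E, F, G, H}

Start: ε-closure({S}) = {S, F}.
Read '1': S→{B, H}, F→{B}; now {B, H}.
Read '2': B→{D, E, G}, H→{A, D}; union {A, D, E, G}; ε-closure = {A, D, E, G, H}.
Read '2': A→{A, B, F, G}, D→{S, D, E}, E→∅, G→∅, H→{A, D}; union {S, A, B, D, E, F, G}; ε-closure = {S, A, B, D, E, F, G, H}.
Read '1': S→{B, H}, A→{B, F}, B→{S, G}, D→{H}, E→{B}, F→{B}, G→∅, H→{S}; now {S, B, F, G, H}.
Read '1': S→{B, H}, B→{S, G}, F→{B}, G→∅, H→{S}; union {S, B, G, H}; ε-closure = {S, B, F, G, H}.
Read '1': S→{B, H}, B→{S, G}, F→{B}, G→∅, H→{S}; union {S, B, G, H}; ε-closure = {S, B, F, G, H}.
Read '1': S→{B, H}, B→{S, G}, F→{B}, G→∅, H→{S}; union {S, B, G, H}; ε-closure = {S, B, F, G, H}.
Read '2': S→{C, F, H}, B→{D, E, G}, F→{F}, G→∅, H→{A, D}; now {A, C, D, E, F, G, H}.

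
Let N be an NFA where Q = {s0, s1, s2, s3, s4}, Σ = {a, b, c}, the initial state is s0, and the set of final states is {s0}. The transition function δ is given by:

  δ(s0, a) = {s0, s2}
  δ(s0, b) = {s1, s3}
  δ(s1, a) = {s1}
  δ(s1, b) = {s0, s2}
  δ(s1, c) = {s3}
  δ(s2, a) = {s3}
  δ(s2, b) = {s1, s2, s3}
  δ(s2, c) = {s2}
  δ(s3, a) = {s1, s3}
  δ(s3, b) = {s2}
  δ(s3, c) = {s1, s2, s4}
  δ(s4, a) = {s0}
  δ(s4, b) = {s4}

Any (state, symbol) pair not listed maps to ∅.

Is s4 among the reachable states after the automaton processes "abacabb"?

No

Start in {s0}.
Read 'a': {s0} → {s0, s2}.
Read 'b': {s0, s2} → {s1, s2, s3}.
Read 'a': {s1, s2, s3} → {s1, s3}.
Read 'c': {s1, s3} → {s1, s2, s3, s4}.
Read 'a': {s1, s2, s3, s4} → {s0, s1, s3}.
Read 'b': {s0, s1, s3} → {s0, s1, s2, s3}.
Read 'b': {s0, s1, s2, s3} → {s0, s1, s2, s3}.
State s4 is not in {s0, s1, s2, s3}.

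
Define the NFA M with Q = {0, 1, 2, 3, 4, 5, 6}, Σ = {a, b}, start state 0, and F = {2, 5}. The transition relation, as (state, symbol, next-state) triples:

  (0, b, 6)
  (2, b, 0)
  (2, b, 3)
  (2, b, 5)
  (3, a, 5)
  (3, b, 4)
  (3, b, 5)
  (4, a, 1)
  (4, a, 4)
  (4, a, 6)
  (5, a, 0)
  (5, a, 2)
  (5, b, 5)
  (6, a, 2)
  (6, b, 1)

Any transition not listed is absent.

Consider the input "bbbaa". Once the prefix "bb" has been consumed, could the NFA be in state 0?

Start in {0}.
Read 'b': 0→{6}; now {6}.
Read 'b': 6→{1}; now {1}.
State 0 is not in {1}.

No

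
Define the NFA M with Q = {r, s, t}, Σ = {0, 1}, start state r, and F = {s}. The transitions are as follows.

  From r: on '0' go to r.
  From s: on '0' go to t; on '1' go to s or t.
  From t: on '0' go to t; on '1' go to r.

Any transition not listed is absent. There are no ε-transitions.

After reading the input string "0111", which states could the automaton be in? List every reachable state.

∅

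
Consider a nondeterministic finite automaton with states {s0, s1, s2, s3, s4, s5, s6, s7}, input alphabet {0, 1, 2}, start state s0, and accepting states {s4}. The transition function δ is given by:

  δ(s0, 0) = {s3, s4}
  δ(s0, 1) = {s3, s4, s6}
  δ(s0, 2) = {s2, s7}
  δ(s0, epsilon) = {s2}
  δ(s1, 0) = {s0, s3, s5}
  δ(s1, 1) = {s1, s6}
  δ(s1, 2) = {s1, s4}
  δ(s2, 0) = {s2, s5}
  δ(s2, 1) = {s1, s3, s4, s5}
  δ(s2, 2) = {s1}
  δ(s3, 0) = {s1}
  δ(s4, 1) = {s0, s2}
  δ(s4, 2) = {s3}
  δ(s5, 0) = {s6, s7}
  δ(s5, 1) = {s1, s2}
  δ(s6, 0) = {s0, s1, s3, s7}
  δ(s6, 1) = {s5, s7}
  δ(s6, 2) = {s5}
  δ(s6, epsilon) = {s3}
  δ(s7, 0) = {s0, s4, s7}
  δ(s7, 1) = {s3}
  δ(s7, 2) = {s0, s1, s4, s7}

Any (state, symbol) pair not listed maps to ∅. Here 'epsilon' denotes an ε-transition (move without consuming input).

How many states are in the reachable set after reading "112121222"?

Start: ε-closure({s0}) = {s0, s2}.
Read '1': {s0, s2} → {s1, s3, s4, s5, s6}.
Read '1': {s1, s3, s4, s5, s6} → {s0, s1, s2, s3, s5, s6, s7}.
Read '2': {s0, s1, s2, s3, s5, s6, s7} → {s0, s1, s2, s4, s5, s7}.
Read '1': {s0, s1, s2, s4, s5, s7} → {s0, s1, s2, s3, s4, s5, s6}.
Read '2': {s0, s1, s2, s3, s4, s5, s6} → {s1, s2, s3, s4, s5, s7}.
Read '1': {s1, s2, s3, s4, s5, s7} → {s0, s1, s2, s3, s4, s5, s6}.
Read '2': {s0, s1, s2, s3, s4, s5, s6} → {s1, s2, s3, s4, s5, s7}.
Read '2': {s1, s2, s3, s4, s5, s7} → {s0, s1, s2, s3, s4, s7}.
Read '2': {s0, s1, s2, s3, s4, s7} → {s0, s1, s2, s3, s4, s7}.
That set has 6 states.

6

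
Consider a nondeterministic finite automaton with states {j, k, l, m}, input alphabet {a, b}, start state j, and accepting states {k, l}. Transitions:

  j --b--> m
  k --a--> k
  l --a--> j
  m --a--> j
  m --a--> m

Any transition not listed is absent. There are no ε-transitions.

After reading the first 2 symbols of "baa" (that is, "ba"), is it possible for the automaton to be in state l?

Start in {j}.
Read 'b': {j} → {m}.
Read 'a': {m} → {j, m}.
State l is not in {j, m}.

No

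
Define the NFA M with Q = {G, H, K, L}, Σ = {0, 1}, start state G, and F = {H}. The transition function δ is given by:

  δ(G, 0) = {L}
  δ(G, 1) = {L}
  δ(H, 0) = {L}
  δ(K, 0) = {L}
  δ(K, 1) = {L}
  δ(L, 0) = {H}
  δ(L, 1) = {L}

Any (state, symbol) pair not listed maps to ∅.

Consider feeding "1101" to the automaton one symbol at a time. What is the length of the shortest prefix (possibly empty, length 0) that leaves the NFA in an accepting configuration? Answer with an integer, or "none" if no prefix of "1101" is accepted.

3

Start in {G}.
Read '1': {G} → {L}.
Read '1': {L} → {L}.
Read '0': {L} → {H}.
None of the earlier sets intersect F, but {H} does.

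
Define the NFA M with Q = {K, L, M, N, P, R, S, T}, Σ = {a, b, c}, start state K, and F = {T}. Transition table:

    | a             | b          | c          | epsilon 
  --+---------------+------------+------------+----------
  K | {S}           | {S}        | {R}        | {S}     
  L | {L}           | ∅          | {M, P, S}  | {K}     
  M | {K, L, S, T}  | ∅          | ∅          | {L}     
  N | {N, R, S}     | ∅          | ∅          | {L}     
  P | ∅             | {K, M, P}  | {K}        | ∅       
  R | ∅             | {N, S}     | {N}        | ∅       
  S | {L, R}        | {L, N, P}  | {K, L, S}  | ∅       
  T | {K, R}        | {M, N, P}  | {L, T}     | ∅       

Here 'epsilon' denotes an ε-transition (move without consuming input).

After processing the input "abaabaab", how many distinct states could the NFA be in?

5

Start: ε-closure({K}) = {K, S}.
Read 'a': K→{S}, S→{L, R}; union {L, R, S}; ε-closure = {K, L, R, S}.
Read 'b': K→{S}, L→∅, R→{N, S}, S→{L, N, P}; union {L, N, P, S}; ε-closure = {K, L, N, P, S}.
Read 'a': K→{S}, L→{L}, N→{N, R, S}, P→∅, S→{L, R}; union {L, N, R, S}; ε-closure = {K, L, N, R, S}.
Read 'a': K→{S}, L→{L}, N→{N, R, S}, R→∅, S→{L, R}; union {L, N, R, S}; ε-closure = {K, L, N, R, S}.
Read 'b': K→{S}, L→∅, N→∅, R→{N, S}, S→{L, N, P}; union {L, N, P, S}; ε-closure = {K, L, N, P, S}.
Read 'a': K→{S}, L→{L}, N→{N, R, S}, P→∅, S→{L, R}; union {L, N, R, S}; ε-closure = {K, L, N, R, S}.
Read 'a': K→{S}, L→{L}, N→{N, R, S}, R→∅, S→{L, R}; union {L, N, R, S}; ε-closure = {K, L, N, R, S}.
Read 'b': K→{S}, L→∅, N→∅, R→{N, S}, S→{L, N, P}; union {L, N, P, S}; ε-closure = {K, L, N, P, S}.
That set has 5 states.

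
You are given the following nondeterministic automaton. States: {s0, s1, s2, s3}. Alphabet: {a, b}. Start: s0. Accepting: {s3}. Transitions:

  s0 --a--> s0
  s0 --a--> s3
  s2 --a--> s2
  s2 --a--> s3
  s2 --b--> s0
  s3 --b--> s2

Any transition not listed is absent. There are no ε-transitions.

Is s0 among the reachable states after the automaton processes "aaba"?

No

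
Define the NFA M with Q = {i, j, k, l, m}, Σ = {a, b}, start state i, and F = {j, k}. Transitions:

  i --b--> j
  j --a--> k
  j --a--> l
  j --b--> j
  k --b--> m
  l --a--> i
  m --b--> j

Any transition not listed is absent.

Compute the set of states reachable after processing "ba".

Start in {i}.
Read 'b': {i} → {j}.
Read 'a': {j} → {k, l}.

{k, l}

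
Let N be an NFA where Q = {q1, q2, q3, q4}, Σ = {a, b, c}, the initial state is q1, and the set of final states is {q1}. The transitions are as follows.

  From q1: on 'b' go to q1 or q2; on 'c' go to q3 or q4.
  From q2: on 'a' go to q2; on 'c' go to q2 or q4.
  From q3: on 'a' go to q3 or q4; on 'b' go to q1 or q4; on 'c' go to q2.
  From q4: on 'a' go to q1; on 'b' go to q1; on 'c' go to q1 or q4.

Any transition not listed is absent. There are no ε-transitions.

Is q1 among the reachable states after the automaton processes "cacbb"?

Start in {q1}.
Read 'c': q1→{q3, q4}; now {q3, q4}.
Read 'a': q3→{q3, q4}, q4→{q1}; now {q1, q3, q4}.
Read 'c': q1→{q3, q4}, q3→{q2}, q4→{q1, q4}; now {q1, q2, q3, q4}.
Read 'b': q1→{q1, q2}, q2→∅, q3→{q1, q4}, q4→{q1}; now {q1, q2, q4}.
Read 'b': q1→{q1, q2}, q2→∅, q4→{q1}; now {q1, q2}.
State q1 is in {q1, q2}.

Yes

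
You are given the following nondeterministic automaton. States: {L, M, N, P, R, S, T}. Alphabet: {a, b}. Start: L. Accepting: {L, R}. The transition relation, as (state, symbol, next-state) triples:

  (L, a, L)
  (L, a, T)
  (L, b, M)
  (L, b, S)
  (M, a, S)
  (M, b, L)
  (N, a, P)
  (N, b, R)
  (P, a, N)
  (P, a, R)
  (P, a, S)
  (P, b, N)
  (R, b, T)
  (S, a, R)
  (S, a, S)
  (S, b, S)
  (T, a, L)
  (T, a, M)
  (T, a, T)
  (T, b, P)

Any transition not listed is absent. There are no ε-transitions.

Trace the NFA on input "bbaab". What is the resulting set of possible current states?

{L, M, P, S, T}

Start in {L}.
Read 'b': {L} → {M, S}.
Read 'b': {M, S} → {L, S}.
Read 'a': {L, S} → {L, R, S, T}.
Read 'a': {L, R, S, T} → {L, M, R, S, T}.
Read 'b': {L, M, R, S, T} → {L, M, P, S, T}.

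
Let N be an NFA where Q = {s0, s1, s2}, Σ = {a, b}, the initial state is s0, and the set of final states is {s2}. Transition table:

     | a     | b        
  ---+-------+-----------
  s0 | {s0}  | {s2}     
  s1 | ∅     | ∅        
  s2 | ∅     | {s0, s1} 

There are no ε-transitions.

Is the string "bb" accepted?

No

Start in {s0}.
Read 'b': {s0} → {s2}.
Read 'b': {s2} → {s0, s1}.
The final set {s0, s1} contains no accepting state.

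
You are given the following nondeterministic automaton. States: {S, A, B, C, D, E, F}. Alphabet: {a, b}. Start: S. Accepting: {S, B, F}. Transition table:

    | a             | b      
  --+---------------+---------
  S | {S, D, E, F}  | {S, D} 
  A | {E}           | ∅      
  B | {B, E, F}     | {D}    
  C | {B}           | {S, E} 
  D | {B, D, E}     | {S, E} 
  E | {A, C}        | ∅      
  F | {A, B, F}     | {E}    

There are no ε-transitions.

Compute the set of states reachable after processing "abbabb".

Start in {S}.
Read 'a': S→{S, D, E, F}; now {S, D, E, F}.
Read 'b': S→{S, D}, D→{S, E}, E→∅, F→{E}; now {S, D, E}.
Read 'b': S→{S, D}, D→{S, E}, E→∅; now {S, D, E}.
Read 'a': S→{S, D, E, F}, D→{B, D, E}, E→{A, C}; now {S, A, B, C, D, E, F}.
Read 'b': S→{S, D}, A→∅, B→{D}, C→{S, E}, D→{S, E}, E→∅, F→{E}; now {S, D, E}.
Read 'b': S→{S, D}, D→{S, E}, E→∅; now {S, D, E}.

{S, D, E}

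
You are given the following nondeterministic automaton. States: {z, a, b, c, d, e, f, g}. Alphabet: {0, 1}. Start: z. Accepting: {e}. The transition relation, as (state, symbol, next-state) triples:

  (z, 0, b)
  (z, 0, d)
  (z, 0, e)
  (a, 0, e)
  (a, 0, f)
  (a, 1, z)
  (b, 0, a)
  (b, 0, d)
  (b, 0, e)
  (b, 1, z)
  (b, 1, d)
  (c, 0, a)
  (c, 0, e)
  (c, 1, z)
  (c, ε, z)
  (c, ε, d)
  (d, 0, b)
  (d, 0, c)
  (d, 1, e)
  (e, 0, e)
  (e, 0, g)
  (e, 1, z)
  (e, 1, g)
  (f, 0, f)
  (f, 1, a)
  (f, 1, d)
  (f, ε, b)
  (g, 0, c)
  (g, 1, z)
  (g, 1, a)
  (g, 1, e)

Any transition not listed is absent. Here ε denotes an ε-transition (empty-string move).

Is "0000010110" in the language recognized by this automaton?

Yes

Start in {z}.
Read '0': {z} → {b, d, e}.
Read '0': {b, d, e} → {z, a, b, c, d, e, g}.
Read '0': {z, a, b, c, d, e, g} → {z, a, b, c, d, e, f, g}.
Read '0': {z, a, b, c, d, e, f, g} → {z, a, b, c, d, e, f, g}.
Read '0': {z, a, b, c, d, e, f, g} → {z, a, b, c, d, e, f, g}.
Read '1': {z, a, b, c, d, e, f, g} → {z, a, d, e, g}.
Read '0': {z, a, d, e, g} → {z, b, c, d, e, f, g}.
Read '1': {z, b, c, d, e, f, g} → {z, a, d, e, g}.
Read '1': {z, a, d, e, g} → {z, a, e, g}.
Read '0': {z, a, e, g} → {z, b, c, d, e, f, g}.
The final set {z, b, c, d, e, f, g} contains the accepting state e.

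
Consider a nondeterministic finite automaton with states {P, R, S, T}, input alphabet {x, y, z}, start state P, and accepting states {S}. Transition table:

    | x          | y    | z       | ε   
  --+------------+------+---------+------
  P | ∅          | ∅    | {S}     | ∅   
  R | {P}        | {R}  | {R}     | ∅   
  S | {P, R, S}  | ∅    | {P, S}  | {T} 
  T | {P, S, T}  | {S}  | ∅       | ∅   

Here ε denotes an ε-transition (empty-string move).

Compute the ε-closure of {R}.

{R}

Begin with {R}.
No ε-moves leave this set, so the closure equals the set itself.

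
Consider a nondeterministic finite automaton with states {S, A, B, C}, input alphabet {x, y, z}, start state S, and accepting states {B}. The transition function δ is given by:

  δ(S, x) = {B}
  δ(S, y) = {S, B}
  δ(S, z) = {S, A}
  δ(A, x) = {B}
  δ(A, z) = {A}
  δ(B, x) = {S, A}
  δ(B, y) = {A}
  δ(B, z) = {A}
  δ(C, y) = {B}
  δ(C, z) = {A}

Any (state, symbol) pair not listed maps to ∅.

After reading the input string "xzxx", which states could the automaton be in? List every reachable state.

{S, A}

Start in {S}.
Read 'x': S→{B}; now {B}.
Read 'z': B→{A}; now {A}.
Read 'x': A→{B}; now {B}.
Read 'x': B→{S, A}; now {S, A}.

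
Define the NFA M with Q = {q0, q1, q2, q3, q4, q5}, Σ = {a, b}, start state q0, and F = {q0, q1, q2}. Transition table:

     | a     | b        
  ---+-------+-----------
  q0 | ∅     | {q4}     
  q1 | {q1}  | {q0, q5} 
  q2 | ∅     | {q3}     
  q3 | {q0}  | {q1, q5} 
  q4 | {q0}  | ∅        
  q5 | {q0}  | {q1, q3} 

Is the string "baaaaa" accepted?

No

Start in {q0}.
Read 'b': q0→{q4}; now {q4}.
Read 'a': q4→{q0}; now {q0}.
Read 'a': q0→∅; now ∅.
The set is empty and remains empty for the remaining 3 symbols.
The final set ∅ contains no accepting state.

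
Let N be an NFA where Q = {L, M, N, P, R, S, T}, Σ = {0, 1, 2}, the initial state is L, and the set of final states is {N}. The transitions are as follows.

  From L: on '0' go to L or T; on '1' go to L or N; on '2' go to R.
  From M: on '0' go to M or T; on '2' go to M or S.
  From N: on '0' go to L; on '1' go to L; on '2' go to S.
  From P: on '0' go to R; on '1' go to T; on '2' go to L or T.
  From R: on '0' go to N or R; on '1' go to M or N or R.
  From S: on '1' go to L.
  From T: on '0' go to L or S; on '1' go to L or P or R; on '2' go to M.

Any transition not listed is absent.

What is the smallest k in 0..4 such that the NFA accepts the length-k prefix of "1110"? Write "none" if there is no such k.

Start in {L}.
Read '1': {L} → {L, N}.
None of the earlier sets intersect F, but {L, N} does.

1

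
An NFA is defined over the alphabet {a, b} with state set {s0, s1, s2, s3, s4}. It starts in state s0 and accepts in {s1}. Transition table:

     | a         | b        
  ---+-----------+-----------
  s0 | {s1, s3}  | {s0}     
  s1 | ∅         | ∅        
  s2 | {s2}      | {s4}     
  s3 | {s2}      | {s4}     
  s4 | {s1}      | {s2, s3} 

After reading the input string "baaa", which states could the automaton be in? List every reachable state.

Start in {s0}.
Read 'b': s0→{s0}; now {s0}.
Read 'a': s0→{s1, s3}; now {s1, s3}.
Read 'a': s1→∅, s3→{s2}; now {s2}.
Read 'a': s2→{s2}; now {s2}.

{s2}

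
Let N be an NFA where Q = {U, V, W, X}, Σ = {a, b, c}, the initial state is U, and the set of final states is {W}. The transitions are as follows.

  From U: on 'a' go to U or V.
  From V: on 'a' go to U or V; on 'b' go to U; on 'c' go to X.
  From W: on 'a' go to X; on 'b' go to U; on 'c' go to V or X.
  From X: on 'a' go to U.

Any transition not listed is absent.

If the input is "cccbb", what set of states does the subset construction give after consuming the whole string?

∅

Start in {U}.
Read 'c': {U} → ∅.
The set is empty and remains empty for the remaining 4 symbols.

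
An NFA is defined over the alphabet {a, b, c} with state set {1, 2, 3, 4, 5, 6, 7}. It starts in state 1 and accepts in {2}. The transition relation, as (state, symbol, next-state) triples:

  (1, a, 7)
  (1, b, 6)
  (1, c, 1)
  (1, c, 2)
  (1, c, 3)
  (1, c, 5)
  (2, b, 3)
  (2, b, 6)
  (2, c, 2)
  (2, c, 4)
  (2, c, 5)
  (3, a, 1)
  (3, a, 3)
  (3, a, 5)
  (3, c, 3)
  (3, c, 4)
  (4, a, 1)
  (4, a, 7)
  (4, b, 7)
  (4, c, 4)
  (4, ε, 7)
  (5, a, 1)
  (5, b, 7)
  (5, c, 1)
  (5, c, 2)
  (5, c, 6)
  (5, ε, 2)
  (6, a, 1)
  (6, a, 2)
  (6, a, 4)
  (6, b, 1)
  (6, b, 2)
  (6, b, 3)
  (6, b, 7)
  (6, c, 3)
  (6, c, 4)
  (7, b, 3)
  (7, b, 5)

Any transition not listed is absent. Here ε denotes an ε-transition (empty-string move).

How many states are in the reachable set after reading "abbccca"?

Start in {1}.
Read 'a': {1} → {7}.
Read 'b': {7} → {2, 3, 5}.
Read 'b': {2, 3, 5} → {3, 6, 7}.
Read 'c': {3, 6, 7} → {3, 4, 7}.
Read 'c': {3, 4, 7} → {3, 4, 7}.
Read 'c': {3, 4, 7} → {3, 4, 7}.
Read 'a': {3, 4, 7} → {1, 2, 3, 5, 7}.
That set has 5 states.

5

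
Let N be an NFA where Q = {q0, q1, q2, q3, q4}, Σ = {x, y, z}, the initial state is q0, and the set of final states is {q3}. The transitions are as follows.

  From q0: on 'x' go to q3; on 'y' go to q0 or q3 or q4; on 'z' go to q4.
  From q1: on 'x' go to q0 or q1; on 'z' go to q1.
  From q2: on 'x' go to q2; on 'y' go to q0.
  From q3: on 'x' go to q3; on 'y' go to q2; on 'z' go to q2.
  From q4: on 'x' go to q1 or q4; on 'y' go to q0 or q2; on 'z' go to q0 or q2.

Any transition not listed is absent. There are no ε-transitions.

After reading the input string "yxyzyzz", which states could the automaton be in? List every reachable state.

Start in {q0}.
Read 'y': q0→{q0, q3, q4}; now {q0, q3, q4}.
Read 'x': q0→{q3}, q3→{q3}, q4→{q1, q4}; now {q1, q3, q4}.
Read 'y': q1→∅, q3→{q2}, q4→{q0, q2}; now {q0, q2}.
Read 'z': q0→{q4}, q2→∅; now {q4}.
Read 'y': q4→{q0, q2}; now {q0, q2}.
Read 'z': q0→{q4}, q2→∅; now {q4}.
Read 'z': q4→{q0, q2}; now {q0, q2}.

{q0, q2}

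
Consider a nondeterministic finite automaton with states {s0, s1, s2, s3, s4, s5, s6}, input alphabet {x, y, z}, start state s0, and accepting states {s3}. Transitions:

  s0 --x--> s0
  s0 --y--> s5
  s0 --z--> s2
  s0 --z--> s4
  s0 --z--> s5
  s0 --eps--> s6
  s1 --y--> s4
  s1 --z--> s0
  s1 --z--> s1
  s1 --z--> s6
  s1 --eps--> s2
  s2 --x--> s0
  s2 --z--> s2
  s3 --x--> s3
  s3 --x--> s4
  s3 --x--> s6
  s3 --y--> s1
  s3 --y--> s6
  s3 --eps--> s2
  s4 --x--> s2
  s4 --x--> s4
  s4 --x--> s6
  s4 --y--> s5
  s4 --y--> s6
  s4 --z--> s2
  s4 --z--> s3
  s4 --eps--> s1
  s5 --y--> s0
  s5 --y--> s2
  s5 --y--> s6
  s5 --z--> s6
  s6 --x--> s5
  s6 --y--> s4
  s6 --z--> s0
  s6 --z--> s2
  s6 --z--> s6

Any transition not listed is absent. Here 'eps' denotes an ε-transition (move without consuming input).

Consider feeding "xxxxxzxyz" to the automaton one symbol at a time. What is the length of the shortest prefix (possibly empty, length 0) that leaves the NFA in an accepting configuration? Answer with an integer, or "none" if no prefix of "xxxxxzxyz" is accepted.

9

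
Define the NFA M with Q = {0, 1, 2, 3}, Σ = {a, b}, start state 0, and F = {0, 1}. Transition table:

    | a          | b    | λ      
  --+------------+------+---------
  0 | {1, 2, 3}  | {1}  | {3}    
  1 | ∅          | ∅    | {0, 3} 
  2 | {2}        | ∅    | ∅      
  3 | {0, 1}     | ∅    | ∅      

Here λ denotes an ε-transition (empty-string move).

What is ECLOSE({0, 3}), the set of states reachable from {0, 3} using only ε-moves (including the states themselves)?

{0, 3}

Begin with {0, 3}.
No ε-moves leave this set, so the closure equals the set itself.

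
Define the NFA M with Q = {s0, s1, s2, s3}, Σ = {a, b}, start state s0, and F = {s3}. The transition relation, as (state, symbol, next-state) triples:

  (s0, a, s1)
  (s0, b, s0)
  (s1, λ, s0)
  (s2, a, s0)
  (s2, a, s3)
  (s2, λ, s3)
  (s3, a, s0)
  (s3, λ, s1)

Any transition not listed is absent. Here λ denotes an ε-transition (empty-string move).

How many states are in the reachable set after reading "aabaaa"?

2

Start in {s0}.
Read 'a': {s0} → {s0, s1}.
Read 'a': {s0, s1} → {s0, s1}.
Read 'b': {s0, s1} → {s0}.
Read 'a': {s0} → {s0, s1}.
Read 'a': {s0, s1} → {s0, s1}.
Read 'a': {s0, s1} → {s0, s1}.
That set has 2 states.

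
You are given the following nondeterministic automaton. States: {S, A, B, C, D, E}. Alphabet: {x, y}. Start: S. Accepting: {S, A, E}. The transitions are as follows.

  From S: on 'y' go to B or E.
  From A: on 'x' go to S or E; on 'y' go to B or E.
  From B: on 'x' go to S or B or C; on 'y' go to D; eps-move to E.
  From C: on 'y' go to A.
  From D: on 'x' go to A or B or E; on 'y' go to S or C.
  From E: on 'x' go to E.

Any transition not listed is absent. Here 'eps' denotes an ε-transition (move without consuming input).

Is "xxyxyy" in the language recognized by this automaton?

No

Start in {S}.
Read 'x': S→∅; now ∅.
The set is empty and remains empty for the remaining 5 symbols.
The final set ∅ contains no accepting state.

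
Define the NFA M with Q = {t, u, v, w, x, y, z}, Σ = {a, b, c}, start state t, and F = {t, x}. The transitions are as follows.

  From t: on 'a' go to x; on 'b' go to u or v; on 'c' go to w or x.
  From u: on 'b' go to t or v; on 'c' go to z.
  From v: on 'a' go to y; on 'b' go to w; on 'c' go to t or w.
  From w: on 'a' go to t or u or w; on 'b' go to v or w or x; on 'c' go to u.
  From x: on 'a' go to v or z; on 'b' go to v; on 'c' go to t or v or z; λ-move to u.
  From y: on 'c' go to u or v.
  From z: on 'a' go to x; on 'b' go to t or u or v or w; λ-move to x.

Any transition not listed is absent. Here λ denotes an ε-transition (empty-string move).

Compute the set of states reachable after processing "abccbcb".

Start in {t}.
Read 'a': t→{x}; union {x}; ε-closure = {u, x}.
Read 'b': u→{t, v}, x→{v}; now {t, v}.
Read 'c': t→{w, x}, v→{t, w}; union {t, w, x}; ε-closure = {t, u, w, x}.
Read 'c': t→{w, x}, u→{z}, w→{u}, x→{t, v, z}; now {t, u, v, w, x, z}.
Read 'b': t→{u, v}, u→{t, v}, v→{w}, w→{v, w, x}, x→{v}, z→{t, u, v, w}; now {t, u, v, w, x}.
Read 'c': t→{w, x}, u→{z}, v→{t, w}, w→{u}, x→{t, v, z}; now {t, u, v, w, x, z}.
Read 'b': t→{u, v}, u→{t, v}, v→{w}, w→{v, w, x}, x→{v}, z→{t, u, v, w}; now {t, u, v, w, x}.

{t, u, v, w, x}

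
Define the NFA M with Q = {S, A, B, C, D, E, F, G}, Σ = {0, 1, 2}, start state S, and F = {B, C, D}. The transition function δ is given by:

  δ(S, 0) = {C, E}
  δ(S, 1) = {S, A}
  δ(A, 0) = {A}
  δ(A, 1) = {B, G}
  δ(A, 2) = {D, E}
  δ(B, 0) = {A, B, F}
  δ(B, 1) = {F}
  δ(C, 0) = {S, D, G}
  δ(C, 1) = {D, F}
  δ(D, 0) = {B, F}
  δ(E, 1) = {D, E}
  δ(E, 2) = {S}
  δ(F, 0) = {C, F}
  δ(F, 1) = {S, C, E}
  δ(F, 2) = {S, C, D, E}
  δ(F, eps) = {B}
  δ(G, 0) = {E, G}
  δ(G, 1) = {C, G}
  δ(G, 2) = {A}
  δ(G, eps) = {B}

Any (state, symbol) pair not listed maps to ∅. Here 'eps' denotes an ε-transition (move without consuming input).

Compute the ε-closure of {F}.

{B, F}

Begin with {F}.
ε-move F → B; add B.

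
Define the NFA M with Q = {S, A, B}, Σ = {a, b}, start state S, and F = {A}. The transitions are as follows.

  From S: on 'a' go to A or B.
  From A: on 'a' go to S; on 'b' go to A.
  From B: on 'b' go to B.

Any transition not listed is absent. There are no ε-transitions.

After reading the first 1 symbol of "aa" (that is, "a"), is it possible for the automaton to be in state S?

No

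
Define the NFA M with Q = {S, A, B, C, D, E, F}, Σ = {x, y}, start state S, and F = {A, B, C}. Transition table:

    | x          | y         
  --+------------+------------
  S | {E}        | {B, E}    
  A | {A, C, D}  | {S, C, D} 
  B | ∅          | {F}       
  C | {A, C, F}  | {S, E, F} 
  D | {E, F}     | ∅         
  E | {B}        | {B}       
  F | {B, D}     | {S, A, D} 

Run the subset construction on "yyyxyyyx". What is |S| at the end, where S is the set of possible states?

Start in {S}.
Read 'y': {S} → {B, E}.
Read 'y': {B, E} → {B, F}.
Read 'y': {B, F} → {S, A, D, F}.
Read 'x': {S, A, D, F} → {A, B, C, D, E, F}.
Read 'y': {A, B, C, D, E, F} → {S, A, B, C, D, E, F}.
Read 'y': {S, A, B, C, D, E, F} → {S, A, B, C, D, E, F}.
Read 'y': {S, A, B, C, D, E, F} → {S, A, B, C, D, E, F}.
Read 'x': {S, A, B, C, D, E, F} → {A, B, C, D, E, F}.
That set has 6 states.

6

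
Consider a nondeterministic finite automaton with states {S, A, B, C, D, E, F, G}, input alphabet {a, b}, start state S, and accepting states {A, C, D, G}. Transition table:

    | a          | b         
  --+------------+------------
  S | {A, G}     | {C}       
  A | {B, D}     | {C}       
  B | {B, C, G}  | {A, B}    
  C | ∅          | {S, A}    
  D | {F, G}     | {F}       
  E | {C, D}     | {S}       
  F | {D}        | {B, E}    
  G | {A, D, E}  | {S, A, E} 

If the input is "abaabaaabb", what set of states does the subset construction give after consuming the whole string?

Start in {S}.
Read 'a': S→{A, G}; now {A, G}.
Read 'b': A→{C}, G→{S, A, E}; now {S, A, C, E}.
Read 'a': S→{A, G}, A→{B, D}, C→∅, E→{C, D}; now {A, B, C, D, G}.
Read 'a': A→{B, D}, B→{B, C, G}, C→∅, D→{F, G}, G→{A, D, E}; now {A, B, C, D, E, F, G}.
Read 'b': A→{C}, B→{A, B}, C→{S, A}, D→{F}, E→{S}, F→{B, E}, G→{S, A, E}; now {S, A, B, C, E, F}.
Read 'a': S→{A, G}, A→{B, D}, B→{B, C, G}, C→∅, E→{C, D}, F→{D}; now {A, B, C, D, G}.
Read 'a': A→{B, D}, B→{B, C, G}, C→∅, D→{F, G}, G→{A, D, E}; now {A, B, C, D, E, F, G}.
Read 'a': A→{B, D}, B→{B, C, G}, C→∅, D→{F, G}, E→{C, D}, F→{D}, G→{A, D, E}; now {A, B, C, D, E, F, G}.
Read 'b': A→{C}, B→{A, B}, C→{S, A}, D→{F}, E→{S}, F→{B, E}, G→{S, A, E}; now {S, A, B, C, E, F}.
Read 'b': S→{C}, A→{C}, B→{A, B}, C→{S, A}, E→{S}, F→{B, E}; now {S, A, B, C, E}.

{S, A, B, C, E}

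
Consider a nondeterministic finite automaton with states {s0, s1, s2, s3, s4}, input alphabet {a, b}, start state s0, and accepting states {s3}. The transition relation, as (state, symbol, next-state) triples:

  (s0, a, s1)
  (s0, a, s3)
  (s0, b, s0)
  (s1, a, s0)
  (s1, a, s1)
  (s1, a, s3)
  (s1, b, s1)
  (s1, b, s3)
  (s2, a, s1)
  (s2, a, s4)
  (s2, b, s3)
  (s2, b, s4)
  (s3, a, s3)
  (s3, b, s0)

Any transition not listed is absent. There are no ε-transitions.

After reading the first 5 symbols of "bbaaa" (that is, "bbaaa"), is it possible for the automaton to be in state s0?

Yes

Start in {s0}.
Read 'b': s0→{s0}; now {s0}.
Read 'b': s0→{s0}; now {s0}.
Read 'a': s0→{s1, s3}; now {s1, s3}.
Read 'a': s1→{s0, s1, s3}, s3→{s3}; now {s0, s1, s3}.
Read 'a': s0→{s1, s3}, s1→{s0, s1, s3}, s3→{s3}; now {s0, s1, s3}.
State s0 is in {s0, s1, s3}.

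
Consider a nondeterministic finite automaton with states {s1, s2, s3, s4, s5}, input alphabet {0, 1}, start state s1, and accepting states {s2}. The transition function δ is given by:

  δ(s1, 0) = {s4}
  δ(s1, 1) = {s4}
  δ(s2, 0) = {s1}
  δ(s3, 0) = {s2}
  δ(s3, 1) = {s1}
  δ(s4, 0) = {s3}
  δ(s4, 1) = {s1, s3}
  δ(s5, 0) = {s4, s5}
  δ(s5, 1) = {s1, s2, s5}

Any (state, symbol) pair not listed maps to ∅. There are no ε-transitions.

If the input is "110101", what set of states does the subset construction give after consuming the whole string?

Start in {s1}.
Read '1': s1→{s4}; now {s4}.
Read '1': s4→{s1, s3}; now {s1, s3}.
Read '0': s1→{s4}, s3→{s2}; now {s2, s4}.
Read '1': s2→∅, s4→{s1, s3}; now {s1, s3}.
Read '0': s1→{s4}, s3→{s2}; now {s2, s4}.
Read '1': s2→∅, s4→{s1, s3}; now {s1, s3}.

{s1, s3}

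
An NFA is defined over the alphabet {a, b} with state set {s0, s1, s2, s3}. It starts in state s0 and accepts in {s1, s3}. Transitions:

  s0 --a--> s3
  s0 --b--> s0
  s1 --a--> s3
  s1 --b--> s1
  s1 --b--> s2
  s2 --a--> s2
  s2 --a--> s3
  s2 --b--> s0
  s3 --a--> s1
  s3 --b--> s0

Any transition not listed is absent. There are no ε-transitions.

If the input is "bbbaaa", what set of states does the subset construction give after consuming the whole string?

Start in {s0}.
Read 'b': {s0} → {s0}.
Read 'b': {s0} → {s0}.
Read 'b': {s0} → {s0}.
Read 'a': {s0} → {s3}.
Read 'a': {s3} → {s1}.
Read 'a': {s1} → {s3}.

{s3}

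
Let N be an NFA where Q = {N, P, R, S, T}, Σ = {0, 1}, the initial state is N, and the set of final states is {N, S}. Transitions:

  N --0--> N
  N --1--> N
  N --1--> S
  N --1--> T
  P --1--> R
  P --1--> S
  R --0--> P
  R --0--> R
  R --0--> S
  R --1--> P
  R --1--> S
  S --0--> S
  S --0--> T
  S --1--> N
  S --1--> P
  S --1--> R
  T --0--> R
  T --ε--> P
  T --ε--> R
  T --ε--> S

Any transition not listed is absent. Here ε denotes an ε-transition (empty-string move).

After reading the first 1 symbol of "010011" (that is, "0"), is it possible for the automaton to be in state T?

Start in {N}.
Read '0': N→{N}; now {N}.
State T is not in {N}.

No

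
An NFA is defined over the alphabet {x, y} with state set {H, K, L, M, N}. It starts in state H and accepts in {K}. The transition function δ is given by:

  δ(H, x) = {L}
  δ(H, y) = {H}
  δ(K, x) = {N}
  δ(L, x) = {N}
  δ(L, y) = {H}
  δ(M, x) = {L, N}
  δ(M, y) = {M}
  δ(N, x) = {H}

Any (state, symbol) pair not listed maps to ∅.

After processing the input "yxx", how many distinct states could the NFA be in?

Start in {H}.
Read 'y': {H} → {H}.
Read 'x': {H} → {L}.
Read 'x': {L} → {N}.
That set has 1 state.

1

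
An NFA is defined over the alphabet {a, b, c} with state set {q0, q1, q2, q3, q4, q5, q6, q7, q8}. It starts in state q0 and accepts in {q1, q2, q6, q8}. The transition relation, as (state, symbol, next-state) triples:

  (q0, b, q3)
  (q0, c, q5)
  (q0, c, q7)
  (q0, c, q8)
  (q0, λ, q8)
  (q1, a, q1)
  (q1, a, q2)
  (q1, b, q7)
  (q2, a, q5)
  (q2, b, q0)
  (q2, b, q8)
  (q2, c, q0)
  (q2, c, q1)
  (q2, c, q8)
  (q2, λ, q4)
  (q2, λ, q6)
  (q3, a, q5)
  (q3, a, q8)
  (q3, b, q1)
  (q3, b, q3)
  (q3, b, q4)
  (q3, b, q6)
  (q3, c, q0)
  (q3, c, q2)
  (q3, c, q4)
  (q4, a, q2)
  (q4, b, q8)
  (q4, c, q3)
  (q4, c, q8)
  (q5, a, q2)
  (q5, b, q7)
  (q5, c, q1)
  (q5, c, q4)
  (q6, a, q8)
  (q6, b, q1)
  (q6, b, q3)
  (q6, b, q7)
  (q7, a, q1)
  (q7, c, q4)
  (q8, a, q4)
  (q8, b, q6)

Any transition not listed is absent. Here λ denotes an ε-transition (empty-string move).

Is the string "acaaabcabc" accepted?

Start: ε-closure({q0}) = {q0, q8}.
Read 'a': q0→∅, q8→{q4}; now {q4}.
Read 'c': q4→{q3, q8}; now {q3, q8}.
Read 'a': q3→{q5, q8}, q8→{q4}; now {q4, q5, q8}.
Read 'a': q4→{q2}, q5→{q2}, q8→{q4}; union {q2, q4}; ε-closure = {q2, q4, q6}.
Read 'a': q2→{q5}, q4→{q2}, q6→{q8}; union {q2, q5, q8}; ε-closure = {q2, q4, q5, q6, q8}.
Read 'b': q2→{q0, q8}, q4→{q8}, q5→{q7}, q6→{q1, q3, q7}, q8→{q6}; now {q0, q1, q3, q6, q7, q8}.
Read 'c': q0→{q5, q7, q8}, q1→∅, q3→{q0, q2, q4}, q6→∅, q7→{q4}, q8→∅; union {q0, q2, q4, q5, q7, q8}; ε-closure = {q0, q2, q4, q5, q6, q7, q8}.
Read 'a': q0→∅, q2→{q5}, q4→{q2}, q5→{q2}, q6→{q8}, q7→{q1}, q8→{q4}; union {q1, q2, q4, q5, q8}; ε-closure = {q1, q2, q4, q5, q6, q8}.
Read 'b': q1→{q7}, q2→{q0, q8}, q4→{q8}, q5→{q7}, q6→{q1, q3, q7}, q8→{q6}; now {q0, q1, q3, q6, q7, q8}.
Read 'c': q0→{q5, q7, q8}, q1→∅, q3→{q0, q2, q4}, q6→∅, q7→{q4}, q8→∅; union {q0, q2, q4, q5, q7, q8}; ε-closure = {q0, q2, q4, q5, q6, q7, q8}.
The final set {q0, q2, q4, q5, q6, q7, q8} contains the accepting states q2, q6, q8.

Yes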